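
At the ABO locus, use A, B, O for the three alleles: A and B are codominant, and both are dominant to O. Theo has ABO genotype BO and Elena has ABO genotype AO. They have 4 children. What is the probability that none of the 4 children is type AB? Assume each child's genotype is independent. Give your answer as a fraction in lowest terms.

81/256

ABO cross BO × AO → 1/4 O, 1/4 A, 1/4 B, 1/4 AB.
So P(type AB) = 1/4 per child.
P(not type AB) = 3/4 for one child; (3/4)^4 = 81/256.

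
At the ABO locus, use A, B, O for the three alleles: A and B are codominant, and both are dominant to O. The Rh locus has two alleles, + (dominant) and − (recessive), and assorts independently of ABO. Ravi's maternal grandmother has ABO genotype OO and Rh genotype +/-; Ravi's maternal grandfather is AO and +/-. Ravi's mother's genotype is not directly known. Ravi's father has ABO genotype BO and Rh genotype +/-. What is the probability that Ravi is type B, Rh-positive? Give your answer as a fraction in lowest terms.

Ravi's mother's ABO genotype from OO × AO: 1/2 AO, 1/2 OO.
Crossing each possibility with the father BO and summing P(type B): 1/2·1/4 + 1/2·1/2 = 3/8.
Similarly for Rh via the mother's Rh distribution: P(Rh+) = 3/4.
Independent loci: 3/8 × 3/4 = 9/32.

9/32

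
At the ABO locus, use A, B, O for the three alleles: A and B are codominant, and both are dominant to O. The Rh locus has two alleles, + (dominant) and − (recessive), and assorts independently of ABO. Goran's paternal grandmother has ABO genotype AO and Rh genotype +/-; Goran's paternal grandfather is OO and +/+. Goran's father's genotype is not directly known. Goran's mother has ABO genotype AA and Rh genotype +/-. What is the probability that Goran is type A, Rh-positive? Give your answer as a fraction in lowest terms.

7/8

Goran's father's ABO genotype from AO × OO: 1/2 AO, 1/2 OO.
Crossing each possibility with the mother AA and summing P(type A): 1/2·1 + 1/2·1 = 1.
Similarly for Rh via the father's Rh distribution: P(Rh+) = 7/8.
Independent loci: 1 × 7/8 = 7/8.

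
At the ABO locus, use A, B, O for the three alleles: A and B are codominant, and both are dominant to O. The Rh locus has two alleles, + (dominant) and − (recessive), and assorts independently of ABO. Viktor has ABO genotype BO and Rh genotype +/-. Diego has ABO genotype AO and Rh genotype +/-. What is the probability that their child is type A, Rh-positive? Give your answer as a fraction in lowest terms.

3/16

ABO cross BO × AO → offspring phenotypes: 1/4 O, 1/4 A, 1/4 B, 1/4 AB.
Rh cross +/- × +/- → 3/4 Rh+, 1/4 Rh-.
Independent loci: P(type A, Rh-positive) = 1/4 × 3/4 = 3/16.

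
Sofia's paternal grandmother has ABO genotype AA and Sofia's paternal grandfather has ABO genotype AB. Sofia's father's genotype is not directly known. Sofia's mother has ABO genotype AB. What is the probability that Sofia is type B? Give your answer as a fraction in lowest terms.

1/8

Sofia's father's ABO genotype from AA × AB: 1/2 AA, 1/2 AB.
Crossing each possibility with the mother AB and summing P(type B): 1/2·0 + 1/2·1/4 = 1/8.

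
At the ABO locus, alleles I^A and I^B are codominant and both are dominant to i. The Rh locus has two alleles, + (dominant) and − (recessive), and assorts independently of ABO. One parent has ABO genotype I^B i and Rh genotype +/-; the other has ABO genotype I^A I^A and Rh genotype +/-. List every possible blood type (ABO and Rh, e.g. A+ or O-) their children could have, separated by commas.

Gametes from I^B i × I^A I^A give offspring ABO genotypes I^A I^B, I^A i, i.e. phenotypes A, AB.
Rh cross +/- × +/- → phenotypes Rh+, Rh-.
Combining independently: A+, A-, AB+, AB-.

A+, A-, AB+, AB-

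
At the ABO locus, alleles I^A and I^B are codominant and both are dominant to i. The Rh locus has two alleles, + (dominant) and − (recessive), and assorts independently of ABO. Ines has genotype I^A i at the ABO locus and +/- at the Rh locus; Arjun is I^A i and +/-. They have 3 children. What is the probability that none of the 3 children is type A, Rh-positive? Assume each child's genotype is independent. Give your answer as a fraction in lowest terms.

343/4096

ABO cross I^A i × I^A i → 1/4 O, 3/4 A.
Rh cross +/- × +/- → 3/4 Rh+, 1/4 Rh-; so P(type A, Rh-positive) = 3/4 × 3/4 = 9/16 per child.
P(not type A, Rh-positive) = 7/16 for one child; (7/16)^3 = 343/4096.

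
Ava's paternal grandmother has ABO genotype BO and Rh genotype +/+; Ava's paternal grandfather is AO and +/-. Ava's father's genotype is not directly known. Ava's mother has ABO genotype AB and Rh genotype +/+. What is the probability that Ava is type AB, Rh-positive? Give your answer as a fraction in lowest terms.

1/4

Ava's father's ABO genotype from BO × AO: 1/4 AB, 1/4 AO, 1/4 BO, 1/4 OO.
Crossing each possibility with the mother AB and summing P(type AB): 1/4·1/2 + 1/4·1/4 + 1/4·1/4 + 1/4·0 = 1/4.
Similarly for Rh via the father's Rh distribution: P(Rh+) = 1.
Independent loci: 1/4 × 1 = 1/4.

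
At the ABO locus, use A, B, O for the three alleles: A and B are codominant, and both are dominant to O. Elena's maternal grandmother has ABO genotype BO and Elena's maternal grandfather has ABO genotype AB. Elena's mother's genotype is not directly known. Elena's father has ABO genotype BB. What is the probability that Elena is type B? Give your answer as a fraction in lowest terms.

3/4

Elena's mother's ABO genotype from BO × AB: 1/4 AB, 1/4 AO, 1/4 BB, 1/4 BO.
Crossing each possibility with the father BB and summing P(type B): 1/4·1/2 + 1/4·1/2 + 1/4·1 + 1/4·1 = 3/4.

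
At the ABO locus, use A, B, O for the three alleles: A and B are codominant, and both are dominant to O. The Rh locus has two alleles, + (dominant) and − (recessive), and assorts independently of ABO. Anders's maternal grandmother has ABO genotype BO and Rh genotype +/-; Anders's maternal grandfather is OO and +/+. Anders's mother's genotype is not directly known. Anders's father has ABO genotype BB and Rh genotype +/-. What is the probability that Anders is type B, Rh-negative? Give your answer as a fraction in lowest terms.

Anders's mother's ABO genotype from BO × OO: 1/2 BO, 1/2 OO.
Crossing each possibility with the father BB and summing P(type B): 1/2·1 + 1/2·1 = 1.
Similarly for Rh via the mother's Rh distribution: P(Rh-) = 1/8.
Independent loci: 1 × 1/8 = 1/8.

1/8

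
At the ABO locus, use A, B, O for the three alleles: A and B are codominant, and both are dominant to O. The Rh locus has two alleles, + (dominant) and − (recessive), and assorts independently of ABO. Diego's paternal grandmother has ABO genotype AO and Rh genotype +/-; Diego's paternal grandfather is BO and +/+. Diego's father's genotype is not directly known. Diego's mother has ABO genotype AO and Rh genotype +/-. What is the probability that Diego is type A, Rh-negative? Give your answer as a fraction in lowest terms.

Diego's father's ABO genotype from AO × BO: 1/4 AB, 1/4 AO, 1/4 BO, 1/4 OO.
Crossing each possibility with the mother AO and summing P(type A): 1/4·1/2 + 1/4·3/4 + 1/4·1/4 + 1/4·1/2 = 1/2.
Similarly for Rh via the father's Rh distribution: P(Rh-) = 1/8.
Independent loci: 1/2 × 1/8 = 1/16.

1/16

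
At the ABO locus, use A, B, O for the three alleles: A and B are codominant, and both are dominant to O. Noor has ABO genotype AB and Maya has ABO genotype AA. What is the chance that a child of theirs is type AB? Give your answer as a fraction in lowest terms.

1/2

ABO cross AB × AA → offspring phenotypes: 1/2 A, 1/2 AB.
So P(type AB) = 1/2.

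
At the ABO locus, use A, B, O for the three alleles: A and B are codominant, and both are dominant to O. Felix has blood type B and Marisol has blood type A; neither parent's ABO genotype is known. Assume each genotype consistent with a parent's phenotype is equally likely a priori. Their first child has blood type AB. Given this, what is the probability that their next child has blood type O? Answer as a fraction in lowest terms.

1/36

Possible genotypes: Felix ∈ {BB, BO}; Marisol ∈ {AA, AO}.
Weight each parental genotype pair by prior × P(type-AB child):
  BB × AA: posterior weight 4/9; P(next child type O) = 0.
  BB × AO: posterior weight 2/9; P(next child type O) = 0.
  BO × AA: posterior weight 2/9; P(next child type O) = 0.
  BO × AO: posterior weight 1/9; P(next child type O) = 1/4.
Weighted sum = 1/36.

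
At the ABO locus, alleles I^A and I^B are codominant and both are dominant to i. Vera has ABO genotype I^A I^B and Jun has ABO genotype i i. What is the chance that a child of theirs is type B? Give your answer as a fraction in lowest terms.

ABO cross I^A I^B × i i → offspring phenotypes: 1/2 A, 1/2 B.
So P(type B) = 1/2.

1/2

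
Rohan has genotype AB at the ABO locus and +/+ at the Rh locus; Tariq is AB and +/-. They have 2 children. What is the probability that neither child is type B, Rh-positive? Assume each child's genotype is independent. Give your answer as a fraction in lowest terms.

ABO cross AB × AB → 1/4 A, 1/4 B, 1/2 AB.
Rh cross +/+ × +/- → 1 Rh+; so P(type B, Rh-positive) = 1/4 × 1 = 1/4 per child.
P(not type B, Rh-positive) = 3/4 for one child; (3/4)^2 = 9/16.

9/16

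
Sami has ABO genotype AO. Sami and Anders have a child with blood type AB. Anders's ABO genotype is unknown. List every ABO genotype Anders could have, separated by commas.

AB, BB, BO

For each candidate genotype of Anders, check whether crossing it with AO can produce every observed child phenotype.
  AA → possible child types {A} ✗
  AB → possible child types {A, B, AB} ✓
  AO → possible child types {O, A} ✗
  BB → possible child types {B, AB} ✓
  BO → possible child types {O, A, B, AB} ✓
  OO → possible child types {O, A} ✗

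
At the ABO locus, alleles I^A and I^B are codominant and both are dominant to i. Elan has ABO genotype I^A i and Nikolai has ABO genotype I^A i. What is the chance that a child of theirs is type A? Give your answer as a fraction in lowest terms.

ABO cross I^A i × I^A i → offspring phenotypes: 1/4 O, 3/4 A.
So P(type A) = 3/4.

3/4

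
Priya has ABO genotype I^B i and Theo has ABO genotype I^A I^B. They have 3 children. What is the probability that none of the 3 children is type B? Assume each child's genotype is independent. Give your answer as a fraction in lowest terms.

1/8

ABO cross I^B i × I^A I^B → 1/4 A, 1/2 B, 1/4 AB.
So P(type B) = 1/2 per child.
P(not type B) = 1/2 for one child; (1/2)^3 = 1/8.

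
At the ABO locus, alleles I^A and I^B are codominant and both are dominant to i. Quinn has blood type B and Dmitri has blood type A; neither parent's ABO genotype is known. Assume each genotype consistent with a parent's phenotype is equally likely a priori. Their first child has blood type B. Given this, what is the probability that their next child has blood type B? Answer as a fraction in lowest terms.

5/12

Possible genotypes: Quinn ∈ {I^B I^B, I^B i}; Dmitri ∈ {I^A I^A, I^A i}.
Weight each parental genotype pair by prior × P(type-B child):
  I^B I^B × I^A i: posterior weight 2/3; P(next child type B) = 1/2.
  I^B i × I^A i: posterior weight 1/3; P(next child type B) = 1/4.
Weighted sum = 5/12.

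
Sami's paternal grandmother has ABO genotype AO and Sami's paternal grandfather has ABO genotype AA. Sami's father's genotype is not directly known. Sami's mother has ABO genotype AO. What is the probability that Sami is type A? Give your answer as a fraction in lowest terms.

Sami's father's ABO genotype from AO × AA: 1/2 AA, 1/2 AO.
Crossing each possibility with the mother AO and summing P(type A): 1/2·1 + 1/2·3/4 = 7/8.

7/8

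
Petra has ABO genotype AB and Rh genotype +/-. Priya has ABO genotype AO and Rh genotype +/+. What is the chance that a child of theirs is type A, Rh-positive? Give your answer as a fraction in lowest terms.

1/2

ABO cross AB × AO → offspring phenotypes: 1/2 A, 1/4 B, 1/4 AB.
Rh cross +/- × +/+ → 1 Rh+.
Independent loci: P(type A, Rh-positive) = 1/2 × 1 = 1/2.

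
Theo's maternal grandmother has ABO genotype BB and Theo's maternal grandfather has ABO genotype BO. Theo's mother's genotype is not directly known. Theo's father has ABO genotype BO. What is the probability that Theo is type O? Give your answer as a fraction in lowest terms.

1/8

Theo's mother's ABO genotype from BB × BO: 1/2 BB, 1/2 BO.
Crossing each possibility with the father BO and summing P(type O): 1/2·0 + 1/2·1/4 = 1/8.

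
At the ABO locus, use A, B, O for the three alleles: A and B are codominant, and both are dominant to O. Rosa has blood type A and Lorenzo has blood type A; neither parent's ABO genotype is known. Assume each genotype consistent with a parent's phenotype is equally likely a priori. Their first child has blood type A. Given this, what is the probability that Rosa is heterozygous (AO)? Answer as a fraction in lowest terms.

Possible genotypes: Rosa ∈ {AA, AO}; Lorenzo ∈ {AA, AO}.
Weight each parental genotype pair by prior × P(type-A child):
  AA × AA: posterior weight 4/15.
  AA × AO: posterior weight 4/15.
  AO × AA: posterior weight 4/15.
  AO × AO: posterior weight 1/5.
Sum the posterior weight over pairs where Rosa is AO: 7/15.

7/15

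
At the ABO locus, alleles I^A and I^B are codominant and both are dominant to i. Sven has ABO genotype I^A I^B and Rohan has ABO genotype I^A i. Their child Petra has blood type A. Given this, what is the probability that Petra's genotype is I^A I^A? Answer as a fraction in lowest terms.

Cross I^A I^B × I^A i → 1/4 I^A I^A, 1/4 I^A I^B, 1/4 I^A i, 1/4 I^B i.
Type-A genotypes among offspring: I^A I^A (1/4), I^A i (1/4); total 1/2.
P(I^A I^A | type A) = (1/4) / (1/2) = 1/2.

1/2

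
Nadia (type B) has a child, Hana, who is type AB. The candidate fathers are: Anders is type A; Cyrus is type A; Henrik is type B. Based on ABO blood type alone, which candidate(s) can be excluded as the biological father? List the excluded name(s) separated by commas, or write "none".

Henrik

A candidate is excluded only if no genotype consistent with his phenotype could produce a type AB child with a type B mother.
Henrik (type B): no genotype consistent with that phenotype can produce a type-AB child with a type-B mother.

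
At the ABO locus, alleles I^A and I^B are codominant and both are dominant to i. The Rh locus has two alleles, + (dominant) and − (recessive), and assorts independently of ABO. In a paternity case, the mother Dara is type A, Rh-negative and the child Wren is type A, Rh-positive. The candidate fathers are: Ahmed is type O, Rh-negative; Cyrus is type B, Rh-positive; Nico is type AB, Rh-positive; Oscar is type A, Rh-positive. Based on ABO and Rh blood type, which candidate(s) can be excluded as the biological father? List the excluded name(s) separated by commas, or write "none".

Ahmed

A candidate is excluded only if no genotype consistent with his phenotype could produce a type A, Rh-positive child with a type A, Rh-negative mother.
Ahmed (type O, Rh-): no genotype consistent with that phenotype can produce a type-A Rh+ child with a type-A mother.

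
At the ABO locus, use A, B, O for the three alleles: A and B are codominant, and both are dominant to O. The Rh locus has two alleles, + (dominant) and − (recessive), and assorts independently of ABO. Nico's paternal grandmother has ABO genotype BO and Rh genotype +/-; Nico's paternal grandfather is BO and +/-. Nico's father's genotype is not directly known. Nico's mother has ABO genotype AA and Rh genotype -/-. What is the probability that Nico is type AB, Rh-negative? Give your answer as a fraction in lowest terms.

Nico's father's ABO genotype from BO × BO: 1/4 BB, 1/2 BO, 1/4 OO.
Crossing each possibility with the mother AA and summing P(type AB): 1/4·1 + 1/2·1/2 + 1/4·0 = 1/2.
Similarly for Rh via the father's Rh distribution: P(Rh-) = 1/2.
Independent loci: 1/2 × 1/2 = 1/4.

1/4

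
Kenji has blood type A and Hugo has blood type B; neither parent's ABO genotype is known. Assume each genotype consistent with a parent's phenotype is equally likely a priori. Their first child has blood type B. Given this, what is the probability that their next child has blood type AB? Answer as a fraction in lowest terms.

5/12

Possible genotypes: Kenji ∈ {I^A I^A, I^A i}; Hugo ∈ {I^B I^B, I^B i}.
Weight each parental genotype pair by prior × P(type-B child):
  I^A i × I^B I^B: posterior weight 2/3; P(next child type AB) = 1/2.
  I^A i × I^B i: posterior weight 1/3; P(next child type AB) = 1/4.
Weighted sum = 5/12.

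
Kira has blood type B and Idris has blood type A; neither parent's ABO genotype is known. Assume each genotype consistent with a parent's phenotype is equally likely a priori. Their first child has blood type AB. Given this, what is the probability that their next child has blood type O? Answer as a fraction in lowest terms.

1/36

Possible genotypes: Kira ∈ {BB, BO}; Idris ∈ {AA, AO}.
Weight each parental genotype pair by prior × P(type-AB child):
  BB × AA: posterior weight 4/9; P(next child type O) = 0.
  BB × AO: posterior weight 2/9; P(next child type O) = 0.
  BO × AA: posterior weight 2/9; P(next child type O) = 0.
  BO × AO: posterior weight 1/9; P(next child type O) = 1/4.
Weighted sum = 1/36.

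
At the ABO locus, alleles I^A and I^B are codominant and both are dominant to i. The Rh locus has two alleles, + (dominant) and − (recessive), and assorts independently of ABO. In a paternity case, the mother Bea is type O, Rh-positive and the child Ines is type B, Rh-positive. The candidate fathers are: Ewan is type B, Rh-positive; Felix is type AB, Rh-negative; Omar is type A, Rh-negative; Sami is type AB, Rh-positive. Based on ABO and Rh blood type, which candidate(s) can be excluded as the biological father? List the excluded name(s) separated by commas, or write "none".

Omar

A candidate is excluded only if no genotype consistent with his phenotype could produce a type B, Rh-positive child with a type O, Rh-positive mother.
Omar (type A, Rh-): no genotype consistent with that phenotype can produce a type-B Rh+ child with a type-O mother.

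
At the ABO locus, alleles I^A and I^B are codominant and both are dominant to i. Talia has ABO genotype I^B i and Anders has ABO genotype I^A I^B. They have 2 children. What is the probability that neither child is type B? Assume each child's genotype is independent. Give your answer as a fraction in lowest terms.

1/4

ABO cross I^B i × I^A I^B → 1/4 A, 1/2 B, 1/4 AB.
So P(type B) = 1/2 per child.
P(not type B) = 1/2 for one child; (1/2)^2 = 1/4.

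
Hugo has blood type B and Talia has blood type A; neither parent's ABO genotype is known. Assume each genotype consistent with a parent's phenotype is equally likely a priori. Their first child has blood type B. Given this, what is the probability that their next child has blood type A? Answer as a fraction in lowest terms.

1/12

Possible genotypes: Hugo ∈ {BB, BO}; Talia ∈ {AA, AO}.
Weight each parental genotype pair by prior × P(type-B child):
  BB × AO: posterior weight 2/3; P(next child type A) = 0.
  BO × AO: posterior weight 1/3; P(next child type A) = 1/4.
Weighted sum = 1/12.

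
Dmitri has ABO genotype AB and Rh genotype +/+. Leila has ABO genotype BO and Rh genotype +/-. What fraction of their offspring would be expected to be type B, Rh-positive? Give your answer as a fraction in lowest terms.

ABO cross AB × BO → offspring phenotypes: 1/4 A, 1/2 B, 1/4 AB.
Rh cross +/+ × +/- → 1 Rh+.
Independent loci: P(type B, Rh-positive) = 1/2 × 1 = 1/2.

1/2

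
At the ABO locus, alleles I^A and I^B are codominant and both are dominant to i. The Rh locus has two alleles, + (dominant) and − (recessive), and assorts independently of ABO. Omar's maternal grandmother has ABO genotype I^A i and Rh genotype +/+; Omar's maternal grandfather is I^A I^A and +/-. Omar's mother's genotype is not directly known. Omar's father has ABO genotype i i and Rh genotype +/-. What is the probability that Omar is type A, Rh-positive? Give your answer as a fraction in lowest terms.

21/32

Omar's mother's ABO genotype from I^A i × I^A I^A: 1/2 I^A I^A, 1/2 I^A i.
Crossing each possibility with the father i i and summing P(type A): 1/2·1 + 1/2·1/2 = 3/4.
Similarly for Rh via the mother's Rh distribution: P(Rh+) = 7/8.
Independent loci: 3/4 × 7/8 = 21/32.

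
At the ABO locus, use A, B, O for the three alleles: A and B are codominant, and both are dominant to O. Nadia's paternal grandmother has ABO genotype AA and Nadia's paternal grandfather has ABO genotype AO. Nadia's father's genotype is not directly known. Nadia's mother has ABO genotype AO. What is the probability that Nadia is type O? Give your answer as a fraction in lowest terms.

Nadia's father's ABO genotype from AA × AO: 1/2 AA, 1/2 AO.
Crossing each possibility with the mother AO and summing P(type O): 1/2·0 + 1/2·1/4 = 1/8.

1/8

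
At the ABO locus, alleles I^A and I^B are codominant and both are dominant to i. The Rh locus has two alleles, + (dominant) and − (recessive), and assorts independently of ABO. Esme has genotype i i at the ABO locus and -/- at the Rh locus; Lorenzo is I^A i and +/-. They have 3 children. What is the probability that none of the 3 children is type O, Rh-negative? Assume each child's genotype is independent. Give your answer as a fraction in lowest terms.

ABO cross i i × I^A i → 1/2 O, 1/2 A.
Rh cross -/- × +/- → 1/2 Rh+, 1/2 Rh-; so P(type O, Rh-negative) = 1/2 × 1/2 = 1/4 per child.
P(not type O, Rh-negative) = 3/4 for one child; (3/4)^3 = 27/64.

27/64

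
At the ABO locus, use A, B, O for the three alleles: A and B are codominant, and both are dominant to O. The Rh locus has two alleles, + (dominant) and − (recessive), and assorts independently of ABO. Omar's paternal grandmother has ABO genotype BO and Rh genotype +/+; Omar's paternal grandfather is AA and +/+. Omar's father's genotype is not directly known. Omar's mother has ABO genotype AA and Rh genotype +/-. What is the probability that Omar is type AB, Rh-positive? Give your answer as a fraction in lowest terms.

1/4

Omar's father's ABO genotype from BO × AA: 1/2 AB, 1/2 AO.
Crossing each possibility with the mother AA and summing P(type AB): 1/2·1/2 + 1/2·0 = 1/4.
Similarly for Rh via the father's Rh distribution: P(Rh+) = 1.
Independent loci: 1/4 × 1 = 1/4.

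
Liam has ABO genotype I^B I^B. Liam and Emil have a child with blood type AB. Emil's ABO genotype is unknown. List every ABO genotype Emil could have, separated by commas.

For each candidate genotype of Emil, check whether crossing it with I^B I^B can produce every observed child phenotype.
  I^A I^A → possible child types {AB} ✓
  I^A I^B → possible child types {B, AB} ✓
  I^A i → possible child types {B, AB} ✓
  I^B I^B → possible child types {B} ✗
  I^B i → possible child types {B} ✗
  i i → possible child types {B} ✗

I^A I^A, I^A I^B, I^A i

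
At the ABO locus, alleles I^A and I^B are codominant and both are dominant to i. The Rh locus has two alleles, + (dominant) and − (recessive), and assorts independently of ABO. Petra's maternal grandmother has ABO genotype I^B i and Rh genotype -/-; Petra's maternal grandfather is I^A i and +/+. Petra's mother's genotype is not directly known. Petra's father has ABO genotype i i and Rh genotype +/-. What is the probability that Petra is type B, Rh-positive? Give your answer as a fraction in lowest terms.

Petra's mother's ABO genotype from I^B i × I^A i: 1/4 I^A I^B, 1/4 I^A i, 1/4 I^B i, 1/4 i i.
Crossing each possibility with the father i i and summing P(type B): 1/4·1/2 + 1/4·0 + 1/4·1/2 + 1/4·0 = 1/4.
Similarly for Rh via the mother's Rh distribution: P(Rh+) = 3/4.
Independent loci: 1/4 × 3/4 = 3/16.

3/16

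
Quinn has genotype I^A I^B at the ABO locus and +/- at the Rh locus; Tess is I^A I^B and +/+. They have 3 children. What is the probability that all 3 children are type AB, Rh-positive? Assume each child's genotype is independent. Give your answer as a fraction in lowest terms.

1/8

ABO cross I^A I^B × I^A I^B → 1/4 A, 1/4 B, 1/2 AB.
Rh cross +/- × +/+ → 1 Rh+; so P(type AB, Rh-positive) = 1/2 × 1 = 1/2 per child.
All 3 independent: (1/2)^3 = 1/8.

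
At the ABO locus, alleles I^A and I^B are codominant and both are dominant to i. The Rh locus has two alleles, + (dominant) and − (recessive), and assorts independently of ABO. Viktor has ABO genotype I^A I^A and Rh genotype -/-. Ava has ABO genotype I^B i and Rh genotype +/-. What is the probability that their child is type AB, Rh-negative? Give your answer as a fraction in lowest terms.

1/4

ABO cross I^A I^A × I^B i → offspring phenotypes: 1/2 A, 1/2 AB.
Rh cross -/- × +/- → 1/2 Rh+, 1/2 Rh-.
Independent loci: P(type AB, Rh-negative) = 1/2 × 1/2 = 1/4.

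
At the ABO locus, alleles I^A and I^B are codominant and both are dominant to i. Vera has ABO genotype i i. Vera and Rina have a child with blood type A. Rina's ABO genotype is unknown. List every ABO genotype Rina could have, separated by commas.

For each candidate genotype of Rina, check whether crossing it with i i can produce every observed child phenotype.
  I^A I^A → possible child types {A} ✓
  I^A I^B → possible child types {A, B} ✓
  I^A i → possible child types {O, A} ✓
  I^B I^B → possible child types {B} ✗
  I^B i → possible child types {O, B} ✗
  i i → possible child types {O} ✗

I^A I^A, I^A I^B, I^A i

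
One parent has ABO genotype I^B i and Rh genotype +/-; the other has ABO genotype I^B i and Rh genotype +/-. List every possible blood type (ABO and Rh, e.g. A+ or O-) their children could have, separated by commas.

Gametes from I^B i × I^B i give offspring ABO genotypes I^B I^B, I^B i, i i, i.e. phenotypes O, B.
Rh cross +/- × +/- → phenotypes Rh+, Rh-.
Combining independently: O+, O-, B+, B-.

O+, O-, B+, B-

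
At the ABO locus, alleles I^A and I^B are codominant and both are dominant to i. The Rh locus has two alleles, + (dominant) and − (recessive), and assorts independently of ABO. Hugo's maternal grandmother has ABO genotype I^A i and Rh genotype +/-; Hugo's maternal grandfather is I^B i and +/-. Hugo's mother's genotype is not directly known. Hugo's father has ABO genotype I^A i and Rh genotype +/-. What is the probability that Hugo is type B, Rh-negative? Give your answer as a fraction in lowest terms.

1/32

Hugo's mother's ABO genotype from I^A i × I^B i: 1/4 I^A I^B, 1/4 I^A i, 1/4 I^B i, 1/4 i i.
Crossing each possibility with the father I^A i and summing P(type B): 1/4·1/4 + 1/4·0 + 1/4·1/4 + 1/4·0 = 1/8.
Similarly for Rh via the mother's Rh distribution: P(Rh-) = 1/4.
Independent loci: 1/8 × 1/4 = 1/32.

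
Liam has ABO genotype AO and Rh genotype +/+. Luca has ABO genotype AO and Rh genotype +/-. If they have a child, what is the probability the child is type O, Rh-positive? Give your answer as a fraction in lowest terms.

1/4

ABO cross AO × AO → offspring phenotypes: 1/4 O, 3/4 A.
Rh cross +/+ × +/- → 1 Rh+.
Independent loci: P(type O, Rh-positive) = 1/4 × 1 = 1/4.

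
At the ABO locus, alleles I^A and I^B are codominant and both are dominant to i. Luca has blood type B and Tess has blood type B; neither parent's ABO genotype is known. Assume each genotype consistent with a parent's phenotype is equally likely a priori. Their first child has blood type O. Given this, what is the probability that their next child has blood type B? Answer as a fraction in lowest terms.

Possible genotypes: Luca ∈ {I^B I^B, I^B i}; Tess ∈ {I^B I^B, I^B i}.
Weight each parental genotype pair by prior × P(type-O child):
  I^B i × I^B i: posterior weight 1; P(next child type B) = 3/4.
Weighted sum = 3/4.

3/4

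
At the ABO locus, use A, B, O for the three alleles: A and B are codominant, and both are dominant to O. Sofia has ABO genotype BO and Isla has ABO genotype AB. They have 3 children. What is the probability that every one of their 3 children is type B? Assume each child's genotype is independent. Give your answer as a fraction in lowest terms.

ABO cross BO × AB → 1/4 A, 1/2 B, 1/4 AB.
So P(type B) = 1/2 per child.
All 3 independent: (1/2)^3 = 1/8.

1/8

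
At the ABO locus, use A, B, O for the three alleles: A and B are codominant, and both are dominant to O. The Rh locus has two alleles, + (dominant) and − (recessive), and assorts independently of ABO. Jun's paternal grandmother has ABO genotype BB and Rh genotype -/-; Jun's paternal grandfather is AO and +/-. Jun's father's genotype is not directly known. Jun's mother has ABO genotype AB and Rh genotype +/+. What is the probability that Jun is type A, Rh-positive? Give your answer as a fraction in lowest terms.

Jun's father's ABO genotype from BB × AO: 1/2 AB, 1/2 BO.
Crossing each possibility with the mother AB and summing P(type A): 1/2·1/4 + 1/2·1/4 = 1/4.
Similarly for Rh via the father's Rh distribution: P(Rh+) = 1.
Independent loci: 1/4 × 1 = 1/4.

1/4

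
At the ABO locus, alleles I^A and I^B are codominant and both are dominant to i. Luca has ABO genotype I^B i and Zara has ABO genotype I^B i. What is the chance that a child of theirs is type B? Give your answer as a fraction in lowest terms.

3/4

ABO cross I^B i × I^B i → offspring phenotypes: 1/4 O, 3/4 B.
So P(type B) = 3/4.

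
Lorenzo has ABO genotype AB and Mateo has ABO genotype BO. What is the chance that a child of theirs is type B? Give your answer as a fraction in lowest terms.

ABO cross AB × BO → offspring phenotypes: 1/4 A, 1/2 B, 1/4 AB.
So P(type B) = 1/2.

1/2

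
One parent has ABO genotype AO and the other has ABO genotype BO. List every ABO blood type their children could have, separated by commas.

O, A, B, AB

Gametes from AO × BO give offspring ABO genotypes AB, AO, BO, OO, i.e. phenotypes O, A, B, AB.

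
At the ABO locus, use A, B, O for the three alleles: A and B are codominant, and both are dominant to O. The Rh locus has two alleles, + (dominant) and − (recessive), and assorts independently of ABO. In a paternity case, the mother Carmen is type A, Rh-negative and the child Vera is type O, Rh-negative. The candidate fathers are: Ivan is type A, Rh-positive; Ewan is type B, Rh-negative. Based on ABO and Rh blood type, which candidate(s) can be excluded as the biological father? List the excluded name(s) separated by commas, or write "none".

none

A candidate is excluded only if no genotype consistent with his phenotype could produce a type O, Rh-negative child with a type A, Rh-negative mother.
Every candidate has at least one consistent genotype combination, so none can be excluded.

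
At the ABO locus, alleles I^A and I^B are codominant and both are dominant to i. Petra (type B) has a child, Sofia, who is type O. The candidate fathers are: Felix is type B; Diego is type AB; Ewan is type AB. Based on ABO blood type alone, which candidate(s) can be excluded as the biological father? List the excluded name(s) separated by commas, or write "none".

A candidate is excluded only if no genotype consistent with his phenotype could produce a type O child with a type B mother.
Diego (type AB): no genotype consistent with that phenotype can produce a type-O child with a type-B mother.
Ewan (type AB): no genotype consistent with that phenotype can produce a type-O child with a type-B mother.

Diego, Ewan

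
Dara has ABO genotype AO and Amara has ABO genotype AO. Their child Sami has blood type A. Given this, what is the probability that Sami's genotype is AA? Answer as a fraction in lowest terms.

1/3

Cross AO × AO → 1/4 AA, 1/2 AO, 1/4 OO.
Type-A genotypes among offspring: AA (1/4), AO (1/2); total 3/4.
P(AA | type A) = (1/4) / (3/4) = 1/3.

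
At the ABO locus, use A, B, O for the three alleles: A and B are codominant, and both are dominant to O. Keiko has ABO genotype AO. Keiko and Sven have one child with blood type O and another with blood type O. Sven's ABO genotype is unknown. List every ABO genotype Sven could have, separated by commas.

For each candidate genotype of Sven, check whether crossing it with AO can produce every observed child phenotype.
  AA → possible child types {A} ✗
  AB → possible child types {A, B, AB} ✗
  AO → possible child types {O, A} ✓
  BB → possible child types {B, AB} ✗
  BO → possible child types {O, A, B, AB} ✓
  OO → possible child types {O, A} ✓

AO, BO, OO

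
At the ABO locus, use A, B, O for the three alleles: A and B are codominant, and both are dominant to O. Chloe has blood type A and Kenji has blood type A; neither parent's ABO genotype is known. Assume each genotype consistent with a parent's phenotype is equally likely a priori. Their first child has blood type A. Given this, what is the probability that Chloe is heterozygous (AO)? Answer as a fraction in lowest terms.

Possible genotypes: Chloe ∈ {AA, AO}; Kenji ∈ {AA, AO}.
Weight each parental genotype pair by prior × P(type-A child):
  AA × AA: posterior weight 4/15.
  AA × AO: posterior weight 4/15.
  AO × AA: posterior weight 4/15.
  AO × AO: posterior weight 1/5.
Sum the posterior weight over pairs where Chloe is AO: 7/15.

7/15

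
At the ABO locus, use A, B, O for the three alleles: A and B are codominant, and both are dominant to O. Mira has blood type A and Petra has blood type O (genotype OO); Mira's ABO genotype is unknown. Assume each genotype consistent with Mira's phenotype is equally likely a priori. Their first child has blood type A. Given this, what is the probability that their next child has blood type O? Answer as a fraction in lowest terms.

Possible genotypes: Mira ∈ {AA, AO}; Petra ∈ {OO}.
Weight each parental genotype pair by prior × P(type-A child):
  AA × OO: posterior weight 2/3; P(next child type O) = 0.
  AO × OO: posterior weight 1/3; P(next child type O) = 1/2.
Weighted sum = 1/6.

1/6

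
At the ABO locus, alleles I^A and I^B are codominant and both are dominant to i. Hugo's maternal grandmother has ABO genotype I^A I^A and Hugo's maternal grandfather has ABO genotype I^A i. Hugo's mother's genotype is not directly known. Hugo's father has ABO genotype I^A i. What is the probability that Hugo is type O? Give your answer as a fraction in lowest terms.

1/8

Hugo's mother's ABO genotype from I^A I^A × I^A i: 1/2 I^A I^A, 1/2 I^A i.
Crossing each possibility with the father I^A i and summing P(type O): 1/2·0 + 1/2·1/4 = 1/8.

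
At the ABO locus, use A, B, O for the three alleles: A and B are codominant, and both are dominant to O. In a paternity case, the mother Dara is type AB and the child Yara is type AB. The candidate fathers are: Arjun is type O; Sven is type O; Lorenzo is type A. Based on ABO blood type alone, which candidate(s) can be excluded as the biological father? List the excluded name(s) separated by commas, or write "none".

A candidate is excluded only if no genotype consistent with his phenotype could produce a type AB child with a type AB mother.
Arjun (type O): no genotype consistent with that phenotype can produce a type-AB child with a type-AB mother.
Sven (type O): no genotype consistent with that phenotype can produce a type-AB child with a type-AB mother.

Arjun, Sven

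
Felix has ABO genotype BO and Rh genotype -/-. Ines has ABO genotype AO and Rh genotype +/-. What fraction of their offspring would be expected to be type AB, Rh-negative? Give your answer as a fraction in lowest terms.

1/8

ABO cross BO × AO → offspring phenotypes: 1/4 O, 1/4 A, 1/4 B, 1/4 AB.
Rh cross -/- × +/- → 1/2 Rh+, 1/2 Rh-.
Independent loci: P(type AB, Rh-negative) = 1/4 × 1/2 = 1/8.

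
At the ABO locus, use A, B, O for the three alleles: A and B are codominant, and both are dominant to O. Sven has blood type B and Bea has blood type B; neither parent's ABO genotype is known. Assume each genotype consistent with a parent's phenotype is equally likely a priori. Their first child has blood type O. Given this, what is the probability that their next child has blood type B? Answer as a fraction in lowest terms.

Possible genotypes: Sven ∈ {BB, BO}; Bea ∈ {BB, BO}.
Weight each parental genotype pair by prior × P(type-O child):
  BO × BO: posterior weight 1; P(next child type B) = 3/4.
Weighted sum = 3/4.

3/4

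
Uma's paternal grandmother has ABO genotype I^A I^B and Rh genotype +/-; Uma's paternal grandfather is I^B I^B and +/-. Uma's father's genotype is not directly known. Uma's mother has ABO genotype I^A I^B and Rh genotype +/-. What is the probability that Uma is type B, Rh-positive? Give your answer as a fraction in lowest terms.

9/32

Uma's father's ABO genotype from I^A I^B × I^B I^B: 1/2 I^A I^B, 1/2 I^B I^B.
Crossing each possibility with the mother I^A I^B and summing P(type B): 1/2·1/4 + 1/2·1/2 = 3/8.
Similarly for Rh via the father's Rh distribution: P(Rh+) = 3/4.
Independent loci: 3/8 × 3/4 = 9/32.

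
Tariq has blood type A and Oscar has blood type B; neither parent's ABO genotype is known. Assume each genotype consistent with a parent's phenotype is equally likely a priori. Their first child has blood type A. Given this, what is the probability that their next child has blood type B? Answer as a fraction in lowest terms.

Possible genotypes: Tariq ∈ {AA, AO}; Oscar ∈ {BB, BO}.
Weight each parental genotype pair by prior × P(type-A child):
  AA × BO: posterior weight 2/3; P(next child type B) = 0.
  AO × BO: posterior weight 1/3; P(next child type B) = 1/4.
Weighted sum = 1/12.

1/12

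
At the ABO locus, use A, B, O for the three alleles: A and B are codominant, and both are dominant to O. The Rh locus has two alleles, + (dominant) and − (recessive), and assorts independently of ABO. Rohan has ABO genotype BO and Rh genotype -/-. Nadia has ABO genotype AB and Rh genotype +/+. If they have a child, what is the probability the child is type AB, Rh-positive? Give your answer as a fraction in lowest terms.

1/4

ABO cross BO × AB → offspring phenotypes: 1/4 A, 1/2 B, 1/4 AB.
Rh cross -/- × +/+ → 1 Rh+.
Independent loci: P(type AB, Rh-positive) = 1/4 × 1 = 1/4.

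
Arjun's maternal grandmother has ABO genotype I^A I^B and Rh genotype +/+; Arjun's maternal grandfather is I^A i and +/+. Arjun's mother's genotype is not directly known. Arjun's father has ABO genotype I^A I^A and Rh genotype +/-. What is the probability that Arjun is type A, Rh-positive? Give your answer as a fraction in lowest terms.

Arjun's mother's ABO genotype from I^A I^B × I^A i: 1/4 I^A I^A, 1/4 I^A I^B, 1/4 I^A i, 1/4 I^B i.
Crossing each possibility with the father I^A I^A and summing P(type A): 1/4·1 + 1/4·1/2 + 1/4·1 + 1/4·1/2 = 3/4.
Similarly for Rh via the mother's Rh distribution: P(Rh+) = 1.
Independent loci: 3/4 × 1 = 3/4.

3/4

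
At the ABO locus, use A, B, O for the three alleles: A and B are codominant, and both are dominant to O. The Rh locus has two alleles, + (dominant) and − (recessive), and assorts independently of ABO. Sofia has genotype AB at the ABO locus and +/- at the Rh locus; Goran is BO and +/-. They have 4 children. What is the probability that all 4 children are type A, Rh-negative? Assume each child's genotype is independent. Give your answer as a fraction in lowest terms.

ABO cross AB × BO → 1/4 A, 1/2 B, 1/4 AB.
Rh cross +/- × +/- → 3/4 Rh+, 1/4 Rh-; so P(type A, Rh-negative) = 1/4 × 1/4 = 1/16 per child.
All 4 independent: (1/16)^4 = 1/65536.

1/65536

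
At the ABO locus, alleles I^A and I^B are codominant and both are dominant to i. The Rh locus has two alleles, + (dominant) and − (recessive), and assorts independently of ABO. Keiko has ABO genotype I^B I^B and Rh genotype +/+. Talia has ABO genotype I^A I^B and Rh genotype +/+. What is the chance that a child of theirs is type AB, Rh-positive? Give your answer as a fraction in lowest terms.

ABO cross I^B I^B × I^A I^B → offspring phenotypes: 1/2 B, 1/2 AB.
Rh cross +/+ × +/+ → 1 Rh+.
Independent loci: P(type AB, Rh-positive) = 1/2 × 1 = 1/2.

1/2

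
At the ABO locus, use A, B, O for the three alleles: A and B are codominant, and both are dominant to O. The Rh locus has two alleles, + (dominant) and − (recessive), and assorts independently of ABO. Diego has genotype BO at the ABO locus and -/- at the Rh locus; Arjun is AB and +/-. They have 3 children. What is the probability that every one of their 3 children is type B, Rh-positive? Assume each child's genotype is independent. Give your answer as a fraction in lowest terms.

ABO cross BO × AB → 1/4 A, 1/2 B, 1/4 AB.
Rh cross -/- × +/- → 1/2 Rh+, 1/2 Rh-; so P(type B, Rh-positive) = 1/2 × 1/2 = 1/4 per child.
All 3 independent: (1/4)^3 = 1/64.

1/64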